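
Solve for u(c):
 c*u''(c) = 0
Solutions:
 u(c) = C1 + C2*c


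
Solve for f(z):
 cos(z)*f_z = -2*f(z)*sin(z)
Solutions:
 f(z) = C1*cos(z)^2


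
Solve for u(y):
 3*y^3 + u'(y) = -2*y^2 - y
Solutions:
 u(y) = C1 - 3*y^4/4 - 2*y^3/3 - y^2/2


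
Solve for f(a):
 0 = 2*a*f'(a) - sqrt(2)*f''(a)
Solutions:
 f(a) = C1 + C2*erfi(2^(3/4)*a/2)


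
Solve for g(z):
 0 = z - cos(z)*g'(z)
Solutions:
 g(z) = C1 + Integral(z/cos(z), z)


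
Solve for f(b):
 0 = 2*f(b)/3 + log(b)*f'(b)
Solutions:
 f(b) = C1*exp(-2*li(b)/3)


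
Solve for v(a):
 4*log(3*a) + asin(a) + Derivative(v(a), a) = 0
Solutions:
 v(a) = C1 - 4*a*log(a) - a*asin(a) - 4*a*log(3) + 4*a - sqrt(1 - a^2)


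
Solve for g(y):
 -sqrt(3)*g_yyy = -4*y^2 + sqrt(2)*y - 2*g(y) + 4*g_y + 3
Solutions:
 g(y) = C1*exp(-y*(-4*3^(1/3)/(9 + sqrt(81 + 64*sqrt(3)))^(1/3) + 3^(1/6)*(9 + sqrt(81 + 64*sqrt(3)))^(1/3))/6)*sin(y*(4*3^(5/6)/(9 + sqrt(81 + 64*sqrt(3)))^(1/3) + 3^(2/3)*(9 + sqrt(81 + 64*sqrt(3)))^(1/3))/6) + C2*exp(-y*(-4*3^(1/3)/(9 + sqrt(81 + 64*sqrt(3)))^(1/3) + 3^(1/6)*(9 + sqrt(81 + 64*sqrt(3)))^(1/3))/6)*cos(y*(4*3^(5/6)/(9 + sqrt(81 + 64*sqrt(3)))^(1/3) + 3^(2/3)*(9 + sqrt(81 + 64*sqrt(3)))^(1/3))/6) + C3*exp(y*(-4*3^(1/3)/(9 + sqrt(81 + 64*sqrt(3)))^(1/3) + 3^(1/6)*(9 + sqrt(81 + 64*sqrt(3)))^(1/3))/3) - 2*y^2 - 8*y + sqrt(2)*y/2 - 29/2 + sqrt(2)


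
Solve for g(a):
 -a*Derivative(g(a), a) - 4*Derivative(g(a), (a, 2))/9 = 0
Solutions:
 g(a) = C1 + C2*erf(3*sqrt(2)*a/4)


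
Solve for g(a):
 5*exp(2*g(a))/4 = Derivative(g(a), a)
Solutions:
 g(a) = log(-sqrt(-1/(C1 + 5*a))) + log(2)/2
 g(a) = log(-1/(C1 + 5*a))/2 + log(2)/2


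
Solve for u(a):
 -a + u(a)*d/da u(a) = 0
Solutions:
 u(a) = -sqrt(C1 + a^2)
 u(a) = sqrt(C1 + a^2)


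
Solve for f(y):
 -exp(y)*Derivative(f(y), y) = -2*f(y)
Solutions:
 f(y) = C1*exp(-2*exp(-y))


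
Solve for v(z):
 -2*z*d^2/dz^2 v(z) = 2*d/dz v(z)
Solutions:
 v(z) = C1 + C2*log(z)


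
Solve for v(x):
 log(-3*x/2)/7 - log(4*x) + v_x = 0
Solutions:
 v(x) = C1 + 6*x*log(x)/7 + x*(-6 - log(3) + 15*log(2) - I*pi)/7


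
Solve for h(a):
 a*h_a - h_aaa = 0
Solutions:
 h(a) = C1 + Integral(C2*airyai(a) + C3*airybi(a), a)


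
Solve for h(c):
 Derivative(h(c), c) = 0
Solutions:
 h(c) = C1


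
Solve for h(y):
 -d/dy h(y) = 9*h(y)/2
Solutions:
 h(y) = C1*exp(-9*y/2)


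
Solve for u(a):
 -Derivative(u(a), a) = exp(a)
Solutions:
 u(a) = C1 - exp(a)


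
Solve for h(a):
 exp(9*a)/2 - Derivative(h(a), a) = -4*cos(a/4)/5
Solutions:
 h(a) = C1 + exp(9*a)/18 + 16*sin(a/4)/5


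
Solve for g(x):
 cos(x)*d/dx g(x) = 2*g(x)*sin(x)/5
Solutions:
 g(x) = C1/cos(x)^(2/5)


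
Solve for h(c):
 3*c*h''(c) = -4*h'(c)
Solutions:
 h(c) = C1 + C2/c^(1/3)


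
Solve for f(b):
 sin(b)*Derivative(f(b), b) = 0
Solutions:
 f(b) = C1


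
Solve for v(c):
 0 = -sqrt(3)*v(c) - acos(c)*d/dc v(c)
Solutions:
 v(c) = C1*exp(-sqrt(3)*Integral(1/acos(c), c))


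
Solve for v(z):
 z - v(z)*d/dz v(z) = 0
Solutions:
 v(z) = -sqrt(C1 + z^2)
 v(z) = sqrt(C1 + z^2)


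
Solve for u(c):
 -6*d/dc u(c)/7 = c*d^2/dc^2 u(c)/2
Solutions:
 u(c) = C1 + C2/c^(5/7)


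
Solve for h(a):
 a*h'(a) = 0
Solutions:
 h(a) = C1


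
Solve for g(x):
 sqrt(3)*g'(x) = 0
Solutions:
 g(x) = C1


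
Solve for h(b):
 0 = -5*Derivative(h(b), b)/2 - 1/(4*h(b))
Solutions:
 h(b) = -sqrt(C1 - 5*b)/5
 h(b) = sqrt(C1 - 5*b)/5


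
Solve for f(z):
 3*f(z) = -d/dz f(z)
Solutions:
 f(z) = C1*exp(-3*z)


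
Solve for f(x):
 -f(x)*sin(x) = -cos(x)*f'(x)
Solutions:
 f(x) = C1/cos(x)


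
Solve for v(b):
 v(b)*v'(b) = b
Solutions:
 v(b) = -sqrt(C1 + b^2)
 v(b) = sqrt(C1 + b^2)


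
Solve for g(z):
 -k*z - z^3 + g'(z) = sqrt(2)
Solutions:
 g(z) = C1 + k*z^2/2 + z^4/4 + sqrt(2)*z


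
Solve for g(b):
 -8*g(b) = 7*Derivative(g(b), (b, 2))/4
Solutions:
 g(b) = C1*sin(4*sqrt(14)*b/7) + C2*cos(4*sqrt(14)*b/7)


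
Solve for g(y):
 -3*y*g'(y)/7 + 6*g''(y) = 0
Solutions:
 g(y) = C1 + C2*erfi(sqrt(7)*y/14)


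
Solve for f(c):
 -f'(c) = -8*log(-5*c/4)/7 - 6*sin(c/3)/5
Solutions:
 f(c) = C1 + 8*c*log(-c)/7 - 16*c*log(2)/7 - 8*c/7 + 8*c*log(5)/7 - 18*cos(c/3)/5


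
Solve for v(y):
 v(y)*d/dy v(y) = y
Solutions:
 v(y) = -sqrt(C1 + y^2)
 v(y) = sqrt(C1 + y^2)


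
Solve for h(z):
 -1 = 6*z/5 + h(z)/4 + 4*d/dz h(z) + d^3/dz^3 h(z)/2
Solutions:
 h(z) = C1*exp(-6^(1/3)*z*(-(9 + sqrt(24657))^(1/3) + 16*6^(1/3)/(9 + sqrt(24657))^(1/3))/12)*sin(2^(1/3)*3^(1/6)*z*(4*2^(1/3)/(9 + sqrt(24657))^(1/3) + 3^(2/3)*(9 + sqrt(24657))^(1/3)/12)) + C2*exp(-6^(1/3)*z*(-(9 + sqrt(24657))^(1/3) + 16*6^(1/3)/(9 + sqrt(24657))^(1/3))/12)*cos(2^(1/3)*3^(1/6)*z*(4*2^(1/3)/(9 + sqrt(24657))^(1/3) + 3^(2/3)*(9 + sqrt(24657))^(1/3)/12)) + C3*exp(6^(1/3)*z*(-(9 + sqrt(24657))^(1/3) + 16*6^(1/3)/(9 + sqrt(24657))^(1/3))/6) - 24*z/5 + 364/5


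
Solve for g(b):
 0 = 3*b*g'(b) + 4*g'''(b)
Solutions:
 g(b) = C1 + Integral(C2*airyai(-6^(1/3)*b/2) + C3*airybi(-6^(1/3)*b/2), b)


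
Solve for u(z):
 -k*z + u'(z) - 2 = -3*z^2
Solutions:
 u(z) = C1 + k*z^2/2 - z^3 + 2*z


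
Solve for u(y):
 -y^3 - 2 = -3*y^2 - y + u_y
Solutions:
 u(y) = C1 - y^4/4 + y^3 + y^2/2 - 2*y


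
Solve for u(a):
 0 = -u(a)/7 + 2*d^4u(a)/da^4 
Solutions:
 u(a) = C1*exp(-14^(3/4)*a/14) + C2*exp(14^(3/4)*a/14) + C3*sin(14^(3/4)*a/14) + C4*cos(14^(3/4)*a/14)


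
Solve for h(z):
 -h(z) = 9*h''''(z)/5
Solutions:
 h(z) = (C1*sin(5^(1/4)*sqrt(6)*z/6) + C2*cos(5^(1/4)*sqrt(6)*z/6))*exp(-5^(1/4)*sqrt(6)*z/6) + (C3*sin(5^(1/4)*sqrt(6)*z/6) + C4*cos(5^(1/4)*sqrt(6)*z/6))*exp(5^(1/4)*sqrt(6)*z/6)


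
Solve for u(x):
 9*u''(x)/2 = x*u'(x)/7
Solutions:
 u(x) = C1 + C2*erfi(sqrt(7)*x/21)


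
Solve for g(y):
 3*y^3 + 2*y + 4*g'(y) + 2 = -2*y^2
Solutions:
 g(y) = C1 - 3*y^4/16 - y^3/6 - y^2/4 - y/2


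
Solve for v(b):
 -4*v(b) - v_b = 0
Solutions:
 v(b) = C1*exp(-4*b)


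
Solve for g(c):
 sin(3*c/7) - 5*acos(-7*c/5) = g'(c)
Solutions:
 g(c) = C1 - 5*c*acos(-7*c/5) - 5*sqrt(25 - 49*c^2)/7 - 7*cos(3*c/7)/3


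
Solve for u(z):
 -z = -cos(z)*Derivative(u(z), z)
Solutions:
 u(z) = C1 + Integral(z/cos(z), z)


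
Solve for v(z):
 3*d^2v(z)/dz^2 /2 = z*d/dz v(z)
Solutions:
 v(z) = C1 + C2*erfi(sqrt(3)*z/3)


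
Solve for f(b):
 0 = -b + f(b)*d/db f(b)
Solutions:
 f(b) = -sqrt(C1 + b^2)
 f(b) = sqrt(C1 + b^2)


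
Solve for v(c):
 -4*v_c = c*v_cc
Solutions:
 v(c) = C1 + C2/c^3


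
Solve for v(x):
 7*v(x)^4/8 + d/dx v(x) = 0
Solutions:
 v(x) = (-3^(2/3)/3 - 3^(1/6)*I)*(1/(C1 + 7*x))^(1/3)
 v(x) = (-3^(2/3)/3 + 3^(1/6)*I)*(1/(C1 + 7*x))^(1/3)
 v(x) = 2*(1/(C1 + 21*x))^(1/3)


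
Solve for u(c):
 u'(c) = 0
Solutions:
 u(c) = C1


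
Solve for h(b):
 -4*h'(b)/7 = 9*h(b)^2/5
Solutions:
 h(b) = 20/(C1 + 63*b)


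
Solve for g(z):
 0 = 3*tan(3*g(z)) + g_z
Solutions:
 g(z) = -asin(C1*exp(-9*z))/3 + pi/3
 g(z) = asin(C1*exp(-9*z))/3


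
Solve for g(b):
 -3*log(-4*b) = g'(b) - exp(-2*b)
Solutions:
 g(b) = C1 - 3*b*log(-b) + 3*b*(1 - 2*log(2)) - exp(-2*b)/2


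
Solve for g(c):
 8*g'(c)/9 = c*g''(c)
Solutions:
 g(c) = C1 + C2*c^(17/9)


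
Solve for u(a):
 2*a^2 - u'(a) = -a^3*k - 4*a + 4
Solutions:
 u(a) = C1 + a^4*k/4 + 2*a^3/3 + 2*a^2 - 4*a


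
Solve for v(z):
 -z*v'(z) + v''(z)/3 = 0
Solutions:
 v(z) = C1 + C2*erfi(sqrt(6)*z/2)


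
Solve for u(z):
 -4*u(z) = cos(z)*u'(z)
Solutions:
 u(z) = C1*(sin(z)^2 - 2*sin(z) + 1)/(sin(z)^2 + 2*sin(z) + 1)


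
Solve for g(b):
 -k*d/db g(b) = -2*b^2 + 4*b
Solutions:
 g(b) = C1 + 2*b^3/(3*k) - 2*b^2/k


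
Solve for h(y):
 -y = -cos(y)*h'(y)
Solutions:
 h(y) = C1 + Integral(y/cos(y), y)


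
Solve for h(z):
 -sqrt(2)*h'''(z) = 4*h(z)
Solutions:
 h(z) = C3*exp(-sqrt(2)*z) + (C1*sin(sqrt(6)*z/2) + C2*cos(sqrt(6)*z/2))*exp(sqrt(2)*z/2)


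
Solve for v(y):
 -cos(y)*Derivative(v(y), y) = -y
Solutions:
 v(y) = C1 + Integral(y/cos(y), y)


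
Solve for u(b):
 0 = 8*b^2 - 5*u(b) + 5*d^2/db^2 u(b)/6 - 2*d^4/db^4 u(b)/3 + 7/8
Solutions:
 u(b) = 8*b^2/5 + (C1*sin(15^(1/4)*2^(3/4)*b*sin(atan(sqrt(455)/5)/2)/2) + C2*cos(15^(1/4)*2^(3/4)*b*sin(atan(sqrt(455)/5)/2)/2))*exp(-15^(1/4)*2^(3/4)*b*cos(atan(sqrt(455)/5)/2)/2) + (C3*sin(15^(1/4)*2^(3/4)*b*sin(atan(sqrt(455)/5)/2)/2) + C4*cos(15^(1/4)*2^(3/4)*b*sin(atan(sqrt(455)/5)/2)/2))*exp(15^(1/4)*2^(3/4)*b*cos(atan(sqrt(455)/5)/2)/2) + 17/24


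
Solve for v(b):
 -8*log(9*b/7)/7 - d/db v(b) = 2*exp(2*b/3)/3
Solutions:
 v(b) = C1 - 8*b*log(b)/7 + 8*b*(-2*log(3) + 1 + log(7))/7 - exp(2*b/3)


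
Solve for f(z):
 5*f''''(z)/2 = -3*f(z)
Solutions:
 f(z) = (C1*sin(10^(3/4)*3^(1/4)*z/10) + C2*cos(10^(3/4)*3^(1/4)*z/10))*exp(-10^(3/4)*3^(1/4)*z/10) + (C3*sin(10^(3/4)*3^(1/4)*z/10) + C4*cos(10^(3/4)*3^(1/4)*z/10))*exp(10^(3/4)*3^(1/4)*z/10)


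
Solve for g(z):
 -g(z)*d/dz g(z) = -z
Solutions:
 g(z) = -sqrt(C1 + z^2)
 g(z) = sqrt(C1 + z^2)


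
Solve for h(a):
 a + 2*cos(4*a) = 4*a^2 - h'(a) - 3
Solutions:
 h(a) = C1 + 4*a^3/3 - a^2/2 - 3*a - sin(4*a)/2


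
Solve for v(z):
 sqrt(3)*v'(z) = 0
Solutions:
 v(z) = C1


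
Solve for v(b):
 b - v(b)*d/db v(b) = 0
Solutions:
 v(b) = -sqrt(C1 + b^2)
 v(b) = sqrt(C1 + b^2)


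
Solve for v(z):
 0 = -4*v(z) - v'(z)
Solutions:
 v(z) = C1*exp(-4*z)


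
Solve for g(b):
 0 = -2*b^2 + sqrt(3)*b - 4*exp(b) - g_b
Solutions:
 g(b) = C1 - 2*b^3/3 + sqrt(3)*b^2/2 - 4*exp(b)


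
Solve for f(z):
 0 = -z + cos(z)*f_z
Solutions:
 f(z) = C1 + Integral(z/cos(z), z)


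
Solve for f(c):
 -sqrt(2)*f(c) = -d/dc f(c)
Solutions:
 f(c) = C1*exp(sqrt(2)*c)


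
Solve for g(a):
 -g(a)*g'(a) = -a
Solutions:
 g(a) = -sqrt(C1 + a^2)
 g(a) = sqrt(C1 + a^2)


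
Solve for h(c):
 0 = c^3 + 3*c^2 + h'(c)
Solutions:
 h(c) = C1 - c^4/4 - c^3


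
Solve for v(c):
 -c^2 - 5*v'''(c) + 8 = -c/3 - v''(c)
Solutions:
 v(c) = C1 + C2*c + C3*exp(c/5) + c^4/12 + 29*c^3/18 + 121*c^2/6


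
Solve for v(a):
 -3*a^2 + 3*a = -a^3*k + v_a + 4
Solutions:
 v(a) = C1 + a^4*k/4 - a^3 + 3*a^2/2 - 4*a


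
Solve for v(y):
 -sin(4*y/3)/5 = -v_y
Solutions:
 v(y) = C1 - 3*cos(4*y/3)/20


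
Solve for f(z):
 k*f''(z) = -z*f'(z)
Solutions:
 f(z) = C1 + C2*sqrt(k)*erf(sqrt(2)*z*sqrt(1/k)/2)


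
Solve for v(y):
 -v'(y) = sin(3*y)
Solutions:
 v(y) = C1 + cos(3*y)/3


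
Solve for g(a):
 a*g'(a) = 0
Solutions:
 g(a) = C1


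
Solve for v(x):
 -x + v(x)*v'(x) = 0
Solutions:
 v(x) = -sqrt(C1 + x^2)
 v(x) = sqrt(C1 + x^2)


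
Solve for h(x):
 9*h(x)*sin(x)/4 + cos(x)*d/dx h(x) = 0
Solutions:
 h(x) = C1*cos(x)^(9/4)


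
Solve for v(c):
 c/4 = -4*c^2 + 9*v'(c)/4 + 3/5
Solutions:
 v(c) = C1 + 16*c^3/27 + c^2/18 - 4*c/15


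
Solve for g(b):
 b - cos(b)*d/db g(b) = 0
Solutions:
 g(b) = C1 + Integral(b/cos(b), b)


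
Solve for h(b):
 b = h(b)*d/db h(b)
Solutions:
 h(b) = -sqrt(C1 + b^2)
 h(b) = sqrt(C1 + b^2)


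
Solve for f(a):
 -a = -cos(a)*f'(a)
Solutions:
 f(a) = C1 + Integral(a/cos(a), a)


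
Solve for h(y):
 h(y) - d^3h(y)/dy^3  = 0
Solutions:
 h(y) = C3*exp(y) + (C1*sin(sqrt(3)*y/2) + C2*cos(sqrt(3)*y/2))*exp(-y/2)


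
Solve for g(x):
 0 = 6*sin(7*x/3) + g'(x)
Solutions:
 g(x) = C1 + 18*cos(7*x/3)/7


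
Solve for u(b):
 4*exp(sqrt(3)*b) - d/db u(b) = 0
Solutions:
 u(b) = C1 + 4*sqrt(3)*exp(sqrt(3)*b)/3


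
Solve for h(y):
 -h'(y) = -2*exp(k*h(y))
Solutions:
 h(y) = Piecewise((log(-1/(C1*k + 2*k*y))/k, Ne(k, 0)), (nan, True))
 h(y) = Piecewise((C1 + 2*y, Eq(k, 0)), (nan, True))


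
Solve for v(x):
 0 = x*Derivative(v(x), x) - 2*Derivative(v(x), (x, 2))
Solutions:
 v(x) = C1 + C2*erfi(x/2)


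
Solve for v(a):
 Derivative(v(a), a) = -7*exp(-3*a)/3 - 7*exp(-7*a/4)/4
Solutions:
 v(a) = C1 + 7*exp(-3*a)/9 + exp(-7*a/4)


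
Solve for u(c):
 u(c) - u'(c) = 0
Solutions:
 u(c) = C1*exp(c)


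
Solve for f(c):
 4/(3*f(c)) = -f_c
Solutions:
 f(c) = -sqrt(C1 - 24*c)/3
 f(c) = sqrt(C1 - 24*c)/3


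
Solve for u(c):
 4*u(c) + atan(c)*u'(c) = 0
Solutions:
 u(c) = C1*exp(-4*Integral(1/atan(c), c))


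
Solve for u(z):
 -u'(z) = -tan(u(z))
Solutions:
 u(z) = pi - asin(C1*exp(z))
 u(z) = asin(C1*exp(z))


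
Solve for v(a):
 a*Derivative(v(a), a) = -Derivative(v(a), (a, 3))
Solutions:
 v(a) = C1 + Integral(C2*airyai(-a) + C3*airybi(-a), a)


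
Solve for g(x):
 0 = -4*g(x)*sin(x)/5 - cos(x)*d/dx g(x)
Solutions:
 g(x) = C1*cos(x)^(4/5)


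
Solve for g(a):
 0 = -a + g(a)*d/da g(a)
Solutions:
 g(a) = -sqrt(C1 + a^2)
 g(a) = sqrt(C1 + a^2)


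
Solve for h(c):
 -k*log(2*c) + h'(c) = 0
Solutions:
 h(c) = C1 + c*k*log(c) - c*k + c*k*log(2)


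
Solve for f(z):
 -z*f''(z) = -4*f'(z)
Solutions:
 f(z) = C1 + C2*z^5


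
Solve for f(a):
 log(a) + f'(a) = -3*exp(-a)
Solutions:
 f(a) = C1 - a*log(a) + a + 3*exp(-a)


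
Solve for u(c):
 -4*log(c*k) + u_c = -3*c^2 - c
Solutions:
 u(c) = C1 - c^3 - c^2/2 + 4*c*log(c*k) - 4*c


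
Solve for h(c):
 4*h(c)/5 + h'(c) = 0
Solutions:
 h(c) = C1*exp(-4*c/5)


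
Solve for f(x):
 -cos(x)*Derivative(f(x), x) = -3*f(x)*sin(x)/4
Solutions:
 f(x) = C1/cos(x)^(3/4)


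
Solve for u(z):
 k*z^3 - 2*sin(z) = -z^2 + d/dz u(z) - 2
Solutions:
 u(z) = C1 + k*z^4/4 + z^3/3 + 2*z + 2*cos(z)


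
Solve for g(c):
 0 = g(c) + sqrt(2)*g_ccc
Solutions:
 g(c) = C3*exp(-2^(5/6)*c/2) + (C1*sin(2^(5/6)*sqrt(3)*c/4) + C2*cos(2^(5/6)*sqrt(3)*c/4))*exp(2^(5/6)*c/4)


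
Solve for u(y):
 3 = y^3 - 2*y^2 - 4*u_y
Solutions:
 u(y) = C1 + y^4/16 - y^3/6 - 3*y/4


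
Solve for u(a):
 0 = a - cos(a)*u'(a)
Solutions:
 u(a) = C1 + Integral(a/cos(a), a)


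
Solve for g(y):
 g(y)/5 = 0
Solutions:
 g(y) = 0


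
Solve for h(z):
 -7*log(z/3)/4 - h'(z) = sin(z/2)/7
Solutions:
 h(z) = C1 - 7*z*log(z)/4 + 7*z/4 + 7*z*log(3)/4 + 2*cos(z/2)/7


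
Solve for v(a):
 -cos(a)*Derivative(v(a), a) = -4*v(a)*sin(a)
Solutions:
 v(a) = C1/cos(a)^4


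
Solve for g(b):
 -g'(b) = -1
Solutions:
 g(b) = C1 + b


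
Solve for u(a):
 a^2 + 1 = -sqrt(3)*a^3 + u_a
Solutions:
 u(a) = C1 + sqrt(3)*a^4/4 + a^3/3 + a


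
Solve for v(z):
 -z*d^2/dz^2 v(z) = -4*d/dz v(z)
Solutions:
 v(z) = C1 + C2*z^5


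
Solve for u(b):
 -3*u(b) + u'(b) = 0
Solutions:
 u(b) = C1*exp(3*b)


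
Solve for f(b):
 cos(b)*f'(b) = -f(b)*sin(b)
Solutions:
 f(b) = C1*cos(b)


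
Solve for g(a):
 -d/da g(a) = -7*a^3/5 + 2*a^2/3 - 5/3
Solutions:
 g(a) = C1 + 7*a^4/20 - 2*a^3/9 + 5*a/3


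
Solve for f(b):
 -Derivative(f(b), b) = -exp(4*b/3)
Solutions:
 f(b) = C1 + 3*exp(4*b/3)/4


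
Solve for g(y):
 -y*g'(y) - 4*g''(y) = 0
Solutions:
 g(y) = C1 + C2*erf(sqrt(2)*y/4)


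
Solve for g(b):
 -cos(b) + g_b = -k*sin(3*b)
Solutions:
 g(b) = C1 + k*cos(3*b)/3 + sin(b)


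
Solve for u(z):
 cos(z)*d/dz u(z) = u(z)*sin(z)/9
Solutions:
 u(z) = C1/cos(z)^(1/9)


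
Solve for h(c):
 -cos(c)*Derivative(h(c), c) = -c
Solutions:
 h(c) = C1 + Integral(c/cos(c), c)


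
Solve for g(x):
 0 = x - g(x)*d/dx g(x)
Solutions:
 g(x) = -sqrt(C1 + x^2)
 g(x) = sqrt(C1 + x^2)


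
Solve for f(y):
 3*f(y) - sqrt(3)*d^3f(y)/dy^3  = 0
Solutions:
 f(y) = C3*exp(3^(1/6)*y) + (C1*sin(3^(2/3)*y/2) + C2*cos(3^(2/3)*y/2))*exp(-3^(1/6)*y/2)


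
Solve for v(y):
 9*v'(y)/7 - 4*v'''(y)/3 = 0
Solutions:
 v(y) = C1 + C2*exp(-3*sqrt(21)*y/14) + C3*exp(3*sqrt(21)*y/14)


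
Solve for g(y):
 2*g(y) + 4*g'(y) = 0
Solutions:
 g(y) = C1*exp(-y/2)


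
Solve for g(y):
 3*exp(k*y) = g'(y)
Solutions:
 g(y) = C1 + 3*exp(k*y)/k


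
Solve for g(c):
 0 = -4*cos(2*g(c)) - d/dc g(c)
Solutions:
 g(c) = -asin((C1 + exp(16*c))/(C1 - exp(16*c)))/2 + pi/2
 g(c) = asin((C1 + exp(16*c))/(C1 - exp(16*c)))/2


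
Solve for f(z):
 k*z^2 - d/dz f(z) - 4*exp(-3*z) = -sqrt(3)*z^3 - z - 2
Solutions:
 f(z) = C1 + k*z^3/3 + sqrt(3)*z^4/4 + z^2/2 + 2*z + 4*exp(-3*z)/3


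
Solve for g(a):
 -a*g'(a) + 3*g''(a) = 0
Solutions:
 g(a) = C1 + C2*erfi(sqrt(6)*a/6)


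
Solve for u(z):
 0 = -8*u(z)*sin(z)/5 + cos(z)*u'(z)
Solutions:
 u(z) = C1/cos(z)^(8/5)


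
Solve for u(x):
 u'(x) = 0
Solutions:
 u(x) = C1


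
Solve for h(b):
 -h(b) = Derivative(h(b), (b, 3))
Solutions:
 h(b) = C3*exp(-b) + (C1*sin(sqrt(3)*b/2) + C2*cos(sqrt(3)*b/2))*exp(b/2)


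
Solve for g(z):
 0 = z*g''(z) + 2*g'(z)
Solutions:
 g(z) = C1 + C2/z


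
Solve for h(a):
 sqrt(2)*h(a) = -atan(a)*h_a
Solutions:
 h(a) = C1*exp(-sqrt(2)*Integral(1/atan(a), a))


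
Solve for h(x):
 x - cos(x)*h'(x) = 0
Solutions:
 h(x) = C1 + Integral(x/cos(x), x)


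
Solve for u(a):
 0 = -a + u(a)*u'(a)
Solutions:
 u(a) = -sqrt(C1 + a^2)
 u(a) = sqrt(C1 + a^2)


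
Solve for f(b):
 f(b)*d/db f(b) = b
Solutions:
 f(b) = -sqrt(C1 + b^2)
 f(b) = sqrt(C1 + b^2)


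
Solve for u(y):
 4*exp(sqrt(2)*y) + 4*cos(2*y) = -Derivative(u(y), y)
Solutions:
 u(y) = C1 - 2*sqrt(2)*exp(sqrt(2)*y) - 2*sin(2*y)


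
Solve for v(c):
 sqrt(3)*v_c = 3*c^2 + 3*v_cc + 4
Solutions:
 v(c) = C1 + C2*exp(sqrt(3)*c/3) + sqrt(3)*c^3/3 + 3*c^2 + 22*sqrt(3)*c/3


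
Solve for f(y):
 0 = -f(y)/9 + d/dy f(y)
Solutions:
 f(y) = C1*exp(y/9)


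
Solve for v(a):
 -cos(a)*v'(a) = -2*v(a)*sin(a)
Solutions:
 v(a) = C1/cos(a)^2


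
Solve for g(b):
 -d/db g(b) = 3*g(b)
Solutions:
 g(b) = C1*exp(-3*b)


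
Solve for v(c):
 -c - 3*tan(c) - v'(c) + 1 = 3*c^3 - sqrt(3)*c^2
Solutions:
 v(c) = C1 - 3*c^4/4 + sqrt(3)*c^3/3 - c^2/2 + c + 3*log(cos(c))


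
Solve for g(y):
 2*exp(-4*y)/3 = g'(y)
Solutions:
 g(y) = C1 - exp(-4*y)/6


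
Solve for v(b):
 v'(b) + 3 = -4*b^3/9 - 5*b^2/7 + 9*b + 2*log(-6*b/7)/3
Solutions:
 v(b) = C1 - b^4/9 - 5*b^3/21 + 9*b^2/2 + 2*b*log(-b)/3 + b*(-11 - 2*log(7) + 2*log(6))/3


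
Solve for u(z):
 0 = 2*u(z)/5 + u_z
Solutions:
 u(z) = C1*exp(-2*z/5)


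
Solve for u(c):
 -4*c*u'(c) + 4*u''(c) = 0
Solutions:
 u(c) = C1 + C2*erfi(sqrt(2)*c/2)


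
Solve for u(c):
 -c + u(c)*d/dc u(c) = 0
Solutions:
 u(c) = -sqrt(C1 + c^2)
 u(c) = sqrt(C1 + c^2)


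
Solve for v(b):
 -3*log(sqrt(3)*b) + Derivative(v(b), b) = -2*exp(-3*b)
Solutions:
 v(b) = C1 + 3*b*log(b) + b*(-3 + 3*log(3)/2) + 2*exp(-3*b)/3


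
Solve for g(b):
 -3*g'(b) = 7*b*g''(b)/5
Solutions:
 g(b) = C1 + C2/b^(8/7)


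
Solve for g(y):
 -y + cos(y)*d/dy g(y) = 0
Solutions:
 g(y) = C1 + Integral(y/cos(y), y)


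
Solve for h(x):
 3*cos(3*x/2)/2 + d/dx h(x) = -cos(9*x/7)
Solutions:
 h(x) = C1 - 7*sin(9*x/7)/9 - sin(3*x/2)


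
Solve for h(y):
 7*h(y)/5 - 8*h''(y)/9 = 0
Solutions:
 h(y) = C1*exp(-3*sqrt(70)*y/20) + C2*exp(3*sqrt(70)*y/20)


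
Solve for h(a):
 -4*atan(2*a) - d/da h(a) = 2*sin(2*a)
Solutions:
 h(a) = C1 - 4*a*atan(2*a) + log(4*a^2 + 1) + cos(2*a)


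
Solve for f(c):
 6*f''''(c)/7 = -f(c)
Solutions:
 f(c) = (C1*sin(14^(1/4)*3^(3/4)*c/6) + C2*cos(14^(1/4)*3^(3/4)*c/6))*exp(-14^(1/4)*3^(3/4)*c/6) + (C3*sin(14^(1/4)*3^(3/4)*c/6) + C4*cos(14^(1/4)*3^(3/4)*c/6))*exp(14^(1/4)*3^(3/4)*c/6)


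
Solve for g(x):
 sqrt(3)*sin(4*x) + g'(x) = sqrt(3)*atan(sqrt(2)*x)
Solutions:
 g(x) = C1 + sqrt(3)*(x*atan(sqrt(2)*x) - sqrt(2)*log(2*x^2 + 1)/4) + sqrt(3)*cos(4*x)/4


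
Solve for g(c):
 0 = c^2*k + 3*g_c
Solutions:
 g(c) = C1 - c^3*k/9


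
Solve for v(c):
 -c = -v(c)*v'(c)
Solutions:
 v(c) = -sqrt(C1 + c^2)
 v(c) = sqrt(C1 + c^2)


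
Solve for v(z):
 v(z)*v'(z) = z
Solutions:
 v(z) = -sqrt(C1 + z^2)
 v(z) = sqrt(C1 + z^2)


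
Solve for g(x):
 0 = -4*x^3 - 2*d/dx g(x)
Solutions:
 g(x) = C1 - x^4/2


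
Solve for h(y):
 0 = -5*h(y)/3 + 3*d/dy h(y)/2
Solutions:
 h(y) = C1*exp(10*y/9)


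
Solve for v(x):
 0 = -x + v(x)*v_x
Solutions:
 v(x) = -sqrt(C1 + x^2)
 v(x) = sqrt(C1 + x^2)


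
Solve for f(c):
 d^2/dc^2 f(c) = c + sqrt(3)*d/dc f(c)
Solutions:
 f(c) = C1 + C2*exp(sqrt(3)*c) - sqrt(3)*c^2/6 - c/3


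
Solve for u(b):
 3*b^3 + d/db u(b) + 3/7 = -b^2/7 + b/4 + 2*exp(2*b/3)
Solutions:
 u(b) = C1 - 3*b^4/4 - b^3/21 + b^2/8 - 3*b/7 + 3*exp(2*b/3)


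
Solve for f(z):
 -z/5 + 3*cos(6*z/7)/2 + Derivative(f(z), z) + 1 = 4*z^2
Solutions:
 f(z) = C1 + 4*z^3/3 + z^2/10 - z - 7*sin(6*z/7)/4


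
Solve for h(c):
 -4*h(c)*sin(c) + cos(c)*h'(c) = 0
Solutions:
 h(c) = C1/cos(c)^4


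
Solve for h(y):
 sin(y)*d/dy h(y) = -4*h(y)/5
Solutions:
 h(y) = C1*(cos(y) + 1)^(2/5)/(cos(y) - 1)^(2/5)


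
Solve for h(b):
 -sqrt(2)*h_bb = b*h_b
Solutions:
 h(b) = C1 + C2*erf(2^(1/4)*b/2)


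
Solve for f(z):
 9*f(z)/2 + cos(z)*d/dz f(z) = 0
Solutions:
 f(z) = C1*(sin(z) - 1)^(1/4)*(sin(z)^2 - 2*sin(z) + 1)/((sin(z) + 1)^(1/4)*(sin(z)^2 + 2*sin(z) + 1))


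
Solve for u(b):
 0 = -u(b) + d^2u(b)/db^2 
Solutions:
 u(b) = C1*exp(-b) + C2*exp(b)


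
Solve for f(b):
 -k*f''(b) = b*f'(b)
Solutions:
 f(b) = C1 + C2*sqrt(k)*erf(sqrt(2)*b*sqrt(1/k)/2)


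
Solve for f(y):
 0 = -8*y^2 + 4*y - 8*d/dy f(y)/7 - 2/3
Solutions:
 f(y) = C1 - 7*y^3/3 + 7*y^2/4 - 7*y/12


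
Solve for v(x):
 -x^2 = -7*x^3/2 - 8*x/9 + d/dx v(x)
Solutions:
 v(x) = C1 + 7*x^4/8 - x^3/3 + 4*x^2/9


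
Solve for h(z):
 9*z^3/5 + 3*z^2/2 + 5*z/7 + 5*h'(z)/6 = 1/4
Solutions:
 h(z) = C1 - 27*z^4/50 - 3*z^3/5 - 3*z^2/7 + 3*z/10


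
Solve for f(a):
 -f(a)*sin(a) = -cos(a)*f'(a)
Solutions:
 f(a) = C1/cos(a)


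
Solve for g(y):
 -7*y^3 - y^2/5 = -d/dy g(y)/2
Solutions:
 g(y) = C1 + 7*y^4/2 + 2*y^3/15


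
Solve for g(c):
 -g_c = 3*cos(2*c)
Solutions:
 g(c) = C1 - 3*sin(2*c)/2


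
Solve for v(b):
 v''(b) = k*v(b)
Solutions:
 v(b) = C1*exp(-b*sqrt(k)) + C2*exp(b*sqrt(k))


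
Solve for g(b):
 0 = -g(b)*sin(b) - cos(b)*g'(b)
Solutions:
 g(b) = C1*cos(b)


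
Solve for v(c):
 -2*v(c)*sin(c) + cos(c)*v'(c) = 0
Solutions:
 v(c) = C1/cos(c)^2


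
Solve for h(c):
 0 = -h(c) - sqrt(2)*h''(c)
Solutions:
 h(c) = C1*sin(2^(3/4)*c/2) + C2*cos(2^(3/4)*c/2)


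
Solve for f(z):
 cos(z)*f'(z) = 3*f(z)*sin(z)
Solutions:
 f(z) = C1/cos(z)^3


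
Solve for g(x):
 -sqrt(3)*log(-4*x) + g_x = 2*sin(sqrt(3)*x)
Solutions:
 g(x) = C1 + sqrt(3)*x*(log(-x) - 1) + 2*sqrt(3)*x*log(2) - 2*sqrt(3)*cos(sqrt(3)*x)/3


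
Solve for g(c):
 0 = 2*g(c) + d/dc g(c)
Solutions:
 g(c) = C1*exp(-2*c)


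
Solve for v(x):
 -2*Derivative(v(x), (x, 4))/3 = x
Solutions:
 v(x) = C1 + C2*x + C3*x^2 + C4*x^3 - x^5/80


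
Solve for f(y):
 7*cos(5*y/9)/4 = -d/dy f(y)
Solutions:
 f(y) = C1 - 63*sin(5*y/9)/20


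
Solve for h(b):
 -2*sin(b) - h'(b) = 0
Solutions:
 h(b) = C1 + 2*cos(b)


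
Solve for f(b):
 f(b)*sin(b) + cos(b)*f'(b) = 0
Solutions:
 f(b) = C1*cos(b)


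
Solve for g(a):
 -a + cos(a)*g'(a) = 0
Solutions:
 g(a) = C1 + Integral(a/cos(a), a)


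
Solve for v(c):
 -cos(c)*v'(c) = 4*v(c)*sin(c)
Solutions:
 v(c) = C1*cos(c)^4


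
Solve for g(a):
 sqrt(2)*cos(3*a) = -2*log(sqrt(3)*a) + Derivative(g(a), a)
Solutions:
 g(a) = C1 + 2*a*log(a) - 2*a + a*log(3) + sqrt(2)*sin(3*a)/3


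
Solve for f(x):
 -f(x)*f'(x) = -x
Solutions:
 f(x) = -sqrt(C1 + x^2)
 f(x) = sqrt(C1 + x^2)


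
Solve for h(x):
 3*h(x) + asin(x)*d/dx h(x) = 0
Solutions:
 h(x) = C1*exp(-3*Integral(1/asin(x), x))


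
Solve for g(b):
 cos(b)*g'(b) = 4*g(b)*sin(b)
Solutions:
 g(b) = C1/cos(b)^4


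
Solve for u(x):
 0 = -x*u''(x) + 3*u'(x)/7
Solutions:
 u(x) = C1 + C2*x^(10/7)


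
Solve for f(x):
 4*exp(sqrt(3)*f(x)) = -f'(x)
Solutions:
 f(x) = sqrt(3)*(2*log(1/(C1 + 4*x)) - log(3))/6


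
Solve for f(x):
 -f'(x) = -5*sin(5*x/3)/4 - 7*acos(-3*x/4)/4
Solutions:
 f(x) = C1 + 7*x*acos(-3*x/4)/4 + 7*sqrt(16 - 9*x^2)/12 - 3*cos(5*x/3)/4


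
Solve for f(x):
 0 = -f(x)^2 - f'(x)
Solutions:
 f(x) = 1/(C1 + x)


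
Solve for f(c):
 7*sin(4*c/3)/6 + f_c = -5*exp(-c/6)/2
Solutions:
 f(c) = C1 + 7*cos(4*c/3)/8 + 15*exp(-c/6)


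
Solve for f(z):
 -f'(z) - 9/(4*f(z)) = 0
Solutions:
 f(z) = -sqrt(C1 - 18*z)/2
 f(z) = sqrt(C1 - 18*z)/2


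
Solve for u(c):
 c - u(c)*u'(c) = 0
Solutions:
 u(c) = -sqrt(C1 + c^2)
 u(c) = sqrt(C1 + c^2)


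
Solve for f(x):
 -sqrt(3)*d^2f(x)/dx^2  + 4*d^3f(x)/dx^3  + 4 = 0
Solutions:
 f(x) = C1 + C2*x + C3*exp(sqrt(3)*x/4) + 2*sqrt(3)*x^2/3


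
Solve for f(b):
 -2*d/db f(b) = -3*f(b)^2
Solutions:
 f(b) = -2/(C1 + 3*b)


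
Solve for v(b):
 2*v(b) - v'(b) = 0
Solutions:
 v(b) = C1*exp(2*b)


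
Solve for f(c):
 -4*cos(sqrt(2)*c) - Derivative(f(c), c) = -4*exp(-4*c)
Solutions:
 f(c) = C1 - 2*sqrt(2)*sin(sqrt(2)*c) - exp(-4*c)


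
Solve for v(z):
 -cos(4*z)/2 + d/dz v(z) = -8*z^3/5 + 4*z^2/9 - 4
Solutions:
 v(z) = C1 - 2*z^4/5 + 4*z^3/27 - 4*z + sin(4*z)/8


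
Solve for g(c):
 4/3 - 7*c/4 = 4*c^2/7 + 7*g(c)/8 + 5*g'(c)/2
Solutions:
 g(c) = C1*exp(-7*c/20) - 32*c^2/49 + 594*c/343 - 24664/7203


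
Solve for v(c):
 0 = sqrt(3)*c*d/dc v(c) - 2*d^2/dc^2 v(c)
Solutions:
 v(c) = C1 + C2*erfi(3^(1/4)*c/2)


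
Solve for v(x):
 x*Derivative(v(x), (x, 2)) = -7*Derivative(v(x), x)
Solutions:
 v(x) = C1 + C2/x^6


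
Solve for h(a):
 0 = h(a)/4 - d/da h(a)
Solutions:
 h(a) = C1*exp(a/4)


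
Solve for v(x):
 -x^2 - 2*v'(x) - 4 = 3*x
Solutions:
 v(x) = C1 - x^3/6 - 3*x^2/4 - 2*x


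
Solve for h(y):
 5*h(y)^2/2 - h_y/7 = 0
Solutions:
 h(y) = -2/(C1 + 35*y)


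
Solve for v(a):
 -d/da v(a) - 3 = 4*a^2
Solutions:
 v(a) = C1 - 4*a^3/3 - 3*a


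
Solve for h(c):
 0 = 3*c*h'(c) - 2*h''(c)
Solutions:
 h(c) = C1 + C2*erfi(sqrt(3)*c/2)


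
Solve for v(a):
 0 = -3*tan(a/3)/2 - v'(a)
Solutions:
 v(a) = C1 + 9*log(cos(a/3))/2


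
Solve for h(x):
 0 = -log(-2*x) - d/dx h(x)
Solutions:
 h(x) = C1 - x*log(-x) + x*(1 - log(2))


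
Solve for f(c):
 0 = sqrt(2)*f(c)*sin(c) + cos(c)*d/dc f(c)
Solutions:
 f(c) = C1*cos(c)^(sqrt(2))


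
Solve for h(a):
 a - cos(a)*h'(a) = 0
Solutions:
 h(a) = C1 + Integral(a/cos(a), a)


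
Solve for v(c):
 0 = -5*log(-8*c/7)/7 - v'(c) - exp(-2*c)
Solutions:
 v(c) = C1 - 5*c*log(-c)/7 + 5*c*(-3*log(2) + 1 + log(7))/7 + exp(-2*c)/2


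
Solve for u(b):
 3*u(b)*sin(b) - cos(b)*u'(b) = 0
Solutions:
 u(b) = C1/cos(b)^3


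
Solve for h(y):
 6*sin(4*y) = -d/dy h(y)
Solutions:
 h(y) = C1 + 3*cos(4*y)/2


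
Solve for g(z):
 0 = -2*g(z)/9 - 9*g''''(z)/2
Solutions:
 g(z) = (C1*sin(z/3) + C2*cos(z/3))*exp(-z/3) + (C3*sin(z/3) + C4*cos(z/3))*exp(z/3)


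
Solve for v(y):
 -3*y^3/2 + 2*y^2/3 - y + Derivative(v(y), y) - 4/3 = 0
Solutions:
 v(y) = C1 + 3*y^4/8 - 2*y^3/9 + y^2/2 + 4*y/3


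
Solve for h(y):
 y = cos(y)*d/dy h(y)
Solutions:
 h(y) = C1 + Integral(y/cos(y), y)


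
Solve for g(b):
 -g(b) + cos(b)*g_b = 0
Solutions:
 g(b) = C1*sqrt(sin(b) + 1)/sqrt(sin(b) - 1)


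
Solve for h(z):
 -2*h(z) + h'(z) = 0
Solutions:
 h(z) = C1*exp(2*z)


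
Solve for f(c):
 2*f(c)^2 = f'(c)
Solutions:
 f(c) = -1/(C1 + 2*c)


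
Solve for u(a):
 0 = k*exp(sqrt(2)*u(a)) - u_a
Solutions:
 u(a) = sqrt(2)*(2*log(-1/(C1 + a*k)) - log(2))/4


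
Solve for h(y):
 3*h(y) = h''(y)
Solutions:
 h(y) = C1*exp(-sqrt(3)*y) + C2*exp(sqrt(3)*y)


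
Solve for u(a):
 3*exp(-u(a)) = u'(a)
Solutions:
 u(a) = log(C1 + 3*a)


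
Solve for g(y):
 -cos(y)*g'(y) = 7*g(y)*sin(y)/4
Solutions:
 g(y) = C1*cos(y)^(7/4)


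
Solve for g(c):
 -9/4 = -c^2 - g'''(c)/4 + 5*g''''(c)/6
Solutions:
 g(c) = C1 + C2*c + C3*c^2 + C4*exp(3*c/10) - c^5/15 - 10*c^4/9 - 719*c^3/54


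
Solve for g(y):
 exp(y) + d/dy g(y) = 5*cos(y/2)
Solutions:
 g(y) = C1 - exp(y) + 10*sin(y/2)


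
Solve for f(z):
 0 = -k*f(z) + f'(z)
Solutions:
 f(z) = C1*exp(k*z)


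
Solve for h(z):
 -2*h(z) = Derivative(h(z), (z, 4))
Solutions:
 h(z) = (C1*sin(2^(3/4)*z/2) + C2*cos(2^(3/4)*z/2))*exp(-2^(3/4)*z/2) + (C3*sin(2^(3/4)*z/2) + C4*cos(2^(3/4)*z/2))*exp(2^(3/4)*z/2)


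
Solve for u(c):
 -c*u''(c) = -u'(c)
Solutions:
 u(c) = C1 + C2*c^2


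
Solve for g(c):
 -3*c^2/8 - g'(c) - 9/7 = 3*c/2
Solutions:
 g(c) = C1 - c^3/8 - 3*c^2/4 - 9*c/7


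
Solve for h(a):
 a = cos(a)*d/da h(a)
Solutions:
 h(a) = C1 + Integral(a/cos(a), a)


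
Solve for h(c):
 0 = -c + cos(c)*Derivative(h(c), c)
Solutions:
 h(c) = C1 + Integral(c/cos(c), c)


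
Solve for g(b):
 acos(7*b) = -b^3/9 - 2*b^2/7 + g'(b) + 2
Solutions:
 g(b) = C1 + b^4/36 + 2*b^3/21 + b*acos(7*b) - 2*b - sqrt(1 - 49*b^2)/7


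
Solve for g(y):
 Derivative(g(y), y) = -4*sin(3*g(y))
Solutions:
 g(y) = -acos((-C1 - exp(24*y))/(C1 - exp(24*y)))/3 + 2*pi/3
 g(y) = acos((-C1 - exp(24*y))/(C1 - exp(24*y)))/3


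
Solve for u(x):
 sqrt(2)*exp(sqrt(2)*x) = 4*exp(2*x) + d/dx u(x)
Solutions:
 u(x) = C1 - 2*exp(2*x) + exp(sqrt(2)*x)


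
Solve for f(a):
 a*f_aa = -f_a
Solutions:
 f(a) = C1 + C2*log(a)


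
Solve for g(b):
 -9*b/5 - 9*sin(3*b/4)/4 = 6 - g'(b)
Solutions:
 g(b) = C1 + 9*b^2/10 + 6*b - 3*cos(3*b/4)


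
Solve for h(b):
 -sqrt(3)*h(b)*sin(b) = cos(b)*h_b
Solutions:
 h(b) = C1*cos(b)^(sqrt(3))


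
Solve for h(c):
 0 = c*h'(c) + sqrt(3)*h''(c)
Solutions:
 h(c) = C1 + C2*erf(sqrt(2)*3^(3/4)*c/6)


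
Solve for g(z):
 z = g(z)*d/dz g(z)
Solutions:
 g(z) = -sqrt(C1 + z^2)
 g(z) = sqrt(C1 + z^2)


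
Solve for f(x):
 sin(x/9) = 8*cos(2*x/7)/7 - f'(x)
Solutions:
 f(x) = C1 + 4*sin(2*x/7) + 9*cos(x/9)


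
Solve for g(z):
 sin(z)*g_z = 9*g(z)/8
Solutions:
 g(z) = C1*(cos(z) - 1)^(9/16)/(cos(z) + 1)^(9/16)


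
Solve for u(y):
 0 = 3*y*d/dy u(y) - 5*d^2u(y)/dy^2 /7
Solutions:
 u(y) = C1 + C2*erfi(sqrt(210)*y/10)


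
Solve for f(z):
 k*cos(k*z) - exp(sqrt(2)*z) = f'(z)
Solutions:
 f(z) = C1 - sqrt(2)*exp(sqrt(2)*z)/2 + sin(k*z)


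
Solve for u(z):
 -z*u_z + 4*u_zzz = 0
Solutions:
 u(z) = C1 + Integral(C2*airyai(2^(1/3)*z/2) + C3*airybi(2^(1/3)*z/2), z)


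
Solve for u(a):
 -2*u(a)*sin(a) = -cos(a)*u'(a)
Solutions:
 u(a) = C1/cos(a)^2


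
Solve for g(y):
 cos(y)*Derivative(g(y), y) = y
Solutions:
 g(y) = C1 + Integral(y/cos(y), y)


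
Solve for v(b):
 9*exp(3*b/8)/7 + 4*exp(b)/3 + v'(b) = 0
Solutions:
 v(b) = C1 - 24*exp(3*b/8)/7 - 4*exp(b)/3


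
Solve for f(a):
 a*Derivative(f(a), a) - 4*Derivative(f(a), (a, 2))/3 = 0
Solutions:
 f(a) = C1 + C2*erfi(sqrt(6)*a/4)


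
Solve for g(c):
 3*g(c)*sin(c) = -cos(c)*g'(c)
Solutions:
 g(c) = C1*cos(c)^3


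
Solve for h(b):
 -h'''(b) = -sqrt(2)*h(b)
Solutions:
 h(b) = C3*exp(2^(1/6)*b) + (C1*sin(2^(1/6)*sqrt(3)*b/2) + C2*cos(2^(1/6)*sqrt(3)*b/2))*exp(-2^(1/6)*b/2)


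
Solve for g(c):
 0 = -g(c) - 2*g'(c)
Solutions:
 g(c) = C1*exp(-c/2)


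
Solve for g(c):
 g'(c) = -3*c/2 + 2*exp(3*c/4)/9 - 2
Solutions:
 g(c) = C1 - 3*c^2/4 - 2*c + 8*exp(3*c/4)/27


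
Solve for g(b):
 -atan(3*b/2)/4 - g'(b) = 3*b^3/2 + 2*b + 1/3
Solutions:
 g(b) = C1 - 3*b^4/8 - b^2 - b*atan(3*b/2)/4 - b/3 + log(9*b^2 + 4)/12


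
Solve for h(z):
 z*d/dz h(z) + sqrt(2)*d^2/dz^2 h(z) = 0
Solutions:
 h(z) = C1 + C2*erf(2^(1/4)*z/2)


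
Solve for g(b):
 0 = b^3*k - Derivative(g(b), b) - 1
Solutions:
 g(b) = C1 + b^4*k/4 - b


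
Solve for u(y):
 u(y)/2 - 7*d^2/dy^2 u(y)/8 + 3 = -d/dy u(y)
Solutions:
 u(y) = C1*exp(2*y*(2 - sqrt(11))/7) + C2*exp(2*y*(2 + sqrt(11))/7) - 6


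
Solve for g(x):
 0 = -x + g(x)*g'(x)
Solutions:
 g(x) = -sqrt(C1 + x^2)
 g(x) = sqrt(C1 + x^2)


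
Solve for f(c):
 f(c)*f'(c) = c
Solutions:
 f(c) = -sqrt(C1 + c^2)
 f(c) = sqrt(C1 + c^2)


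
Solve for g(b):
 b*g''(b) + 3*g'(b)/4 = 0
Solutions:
 g(b) = C1 + C2*b^(1/4)


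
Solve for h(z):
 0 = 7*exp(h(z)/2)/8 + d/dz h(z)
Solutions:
 h(z) = 2*log(1/(C1 + 7*z)) + 8*log(2)


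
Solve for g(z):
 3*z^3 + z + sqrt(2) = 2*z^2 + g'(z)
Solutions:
 g(z) = C1 + 3*z^4/4 - 2*z^3/3 + z^2/2 + sqrt(2)*z


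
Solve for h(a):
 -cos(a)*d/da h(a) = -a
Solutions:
 h(a) = C1 + Integral(a/cos(a), a)


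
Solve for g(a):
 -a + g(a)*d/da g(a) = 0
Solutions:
 g(a) = -sqrt(C1 + a^2)
 g(a) = sqrt(C1 + a^2)


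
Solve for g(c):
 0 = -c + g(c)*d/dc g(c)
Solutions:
 g(c) = -sqrt(C1 + c^2)
 g(c) = sqrt(C1 + c^2)


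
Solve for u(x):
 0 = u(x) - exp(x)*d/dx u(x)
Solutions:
 u(x) = C1*exp(-exp(-x))


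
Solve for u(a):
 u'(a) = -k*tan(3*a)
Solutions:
 u(a) = C1 + k*log(cos(3*a))/3


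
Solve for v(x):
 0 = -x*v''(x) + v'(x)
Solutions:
 v(x) = C1 + C2*x^2


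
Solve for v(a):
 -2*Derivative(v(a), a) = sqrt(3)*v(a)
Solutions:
 v(a) = C1*exp(-sqrt(3)*a/2)


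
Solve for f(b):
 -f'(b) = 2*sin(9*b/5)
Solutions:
 f(b) = C1 + 10*cos(9*b/5)/9


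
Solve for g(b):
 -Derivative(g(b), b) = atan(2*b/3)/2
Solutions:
 g(b) = C1 - b*atan(2*b/3)/2 + 3*log(4*b^2 + 9)/8


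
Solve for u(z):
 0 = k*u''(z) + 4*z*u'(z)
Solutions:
 u(z) = C1 + C2*sqrt(k)*erf(sqrt(2)*z*sqrt(1/k))


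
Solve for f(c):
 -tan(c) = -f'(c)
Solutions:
 f(c) = C1 - log(cos(c))


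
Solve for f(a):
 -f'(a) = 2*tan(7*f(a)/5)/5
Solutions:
 f(a) = -5*asin(C1*exp(-14*a/25))/7 + 5*pi/7
 f(a) = 5*asin(C1*exp(-14*a/25))/7


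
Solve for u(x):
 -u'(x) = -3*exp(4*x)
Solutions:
 u(x) = C1 + 3*exp(4*x)/4


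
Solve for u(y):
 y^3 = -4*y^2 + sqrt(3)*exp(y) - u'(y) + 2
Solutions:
 u(y) = C1 - y^4/4 - 4*y^3/3 + 2*y + sqrt(3)*exp(y)


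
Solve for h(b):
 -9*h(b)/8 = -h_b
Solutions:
 h(b) = C1*exp(9*b/8)


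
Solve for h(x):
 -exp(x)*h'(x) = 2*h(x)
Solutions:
 h(x) = C1*exp(2*exp(-x))


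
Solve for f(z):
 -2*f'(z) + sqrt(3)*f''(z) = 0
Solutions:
 f(z) = C1 + C2*exp(2*sqrt(3)*z/3)


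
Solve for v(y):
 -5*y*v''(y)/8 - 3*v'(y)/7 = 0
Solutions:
 v(y) = C1 + C2*y^(11/35)


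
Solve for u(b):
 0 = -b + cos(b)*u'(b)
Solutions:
 u(b) = C1 + Integral(b/cos(b), b)


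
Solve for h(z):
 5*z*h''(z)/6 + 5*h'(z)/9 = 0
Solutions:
 h(z) = C1 + C2*z^(1/3)


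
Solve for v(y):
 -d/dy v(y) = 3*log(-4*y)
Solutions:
 v(y) = C1 - 3*y*log(-y) + 3*y*(1 - 2*log(2))


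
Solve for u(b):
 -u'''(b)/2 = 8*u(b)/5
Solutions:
 u(b) = C3*exp(-2*2^(1/3)*5^(2/3)*b/5) + (C1*sin(2^(1/3)*sqrt(3)*5^(2/3)*b/5) + C2*cos(2^(1/3)*sqrt(3)*5^(2/3)*b/5))*exp(2^(1/3)*5^(2/3)*b/5)


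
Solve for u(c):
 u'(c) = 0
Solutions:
 u(c) = C1


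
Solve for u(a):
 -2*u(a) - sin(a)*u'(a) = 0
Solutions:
 u(a) = C1*(cos(a) + 1)/(cos(a) - 1)


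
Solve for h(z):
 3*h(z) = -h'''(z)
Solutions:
 h(z) = C3*exp(-3^(1/3)*z) + (C1*sin(3^(5/6)*z/2) + C2*cos(3^(5/6)*z/2))*exp(3^(1/3)*z/2)


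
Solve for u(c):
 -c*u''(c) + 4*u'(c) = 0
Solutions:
 u(c) = C1 + C2*c^5


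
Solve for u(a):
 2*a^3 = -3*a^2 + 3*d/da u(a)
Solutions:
 u(a) = C1 + a^4/6 + a^3/3


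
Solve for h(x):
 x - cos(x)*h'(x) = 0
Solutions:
 h(x) = C1 + Integral(x/cos(x), x)


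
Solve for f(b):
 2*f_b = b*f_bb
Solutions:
 f(b) = C1 + C2*b^3


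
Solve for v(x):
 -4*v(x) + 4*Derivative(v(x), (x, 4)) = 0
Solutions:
 v(x) = C1*exp(-x) + C2*exp(x) + C3*sin(x) + C4*cos(x)


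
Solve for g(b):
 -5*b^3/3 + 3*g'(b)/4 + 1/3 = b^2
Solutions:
 g(b) = C1 + 5*b^4/9 + 4*b^3/9 - 4*b/9


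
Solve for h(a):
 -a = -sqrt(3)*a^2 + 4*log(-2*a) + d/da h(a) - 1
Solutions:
 h(a) = C1 + sqrt(3)*a^3/3 - a^2/2 - 4*a*log(-a) + a*(5 - 4*log(2))


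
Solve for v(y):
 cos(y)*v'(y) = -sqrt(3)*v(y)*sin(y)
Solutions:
 v(y) = C1*cos(y)^(sqrt(3))


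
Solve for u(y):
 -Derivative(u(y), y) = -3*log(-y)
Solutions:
 u(y) = C1 + 3*y*log(-y) - 3*y


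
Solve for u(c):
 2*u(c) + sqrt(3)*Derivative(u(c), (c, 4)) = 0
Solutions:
 u(c) = (C1*sin(2^(3/4)*3^(7/8)*c/6) + C2*cos(2^(3/4)*3^(7/8)*c/6))*exp(-2^(3/4)*3^(7/8)*c/6) + (C3*sin(2^(3/4)*3^(7/8)*c/6) + C4*cos(2^(3/4)*3^(7/8)*c/6))*exp(2^(3/4)*3^(7/8)*c/6)


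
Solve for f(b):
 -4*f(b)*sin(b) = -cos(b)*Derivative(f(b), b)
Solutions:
 f(b) = C1/cos(b)^4


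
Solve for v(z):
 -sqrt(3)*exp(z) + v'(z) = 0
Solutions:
 v(z) = C1 + sqrt(3)*exp(z)


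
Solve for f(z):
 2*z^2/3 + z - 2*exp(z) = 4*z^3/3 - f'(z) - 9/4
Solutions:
 f(z) = C1 + z^4/3 - 2*z^3/9 - z^2/2 - 9*z/4 + 2*exp(z)


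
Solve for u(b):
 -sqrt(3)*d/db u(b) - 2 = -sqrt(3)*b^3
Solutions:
 u(b) = C1 + b^4/4 - 2*sqrt(3)*b/3


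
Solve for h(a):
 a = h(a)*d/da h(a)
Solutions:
 h(a) = -sqrt(C1 + a^2)
 h(a) = sqrt(C1 + a^2)


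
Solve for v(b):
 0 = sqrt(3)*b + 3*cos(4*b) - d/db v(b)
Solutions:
 v(b) = C1 + sqrt(3)*b^2/2 + 3*sin(4*b)/4


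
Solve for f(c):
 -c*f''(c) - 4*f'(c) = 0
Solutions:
 f(c) = C1 + C2/c^3


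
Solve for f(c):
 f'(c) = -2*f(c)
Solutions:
 f(c) = C1*exp(-2*c)


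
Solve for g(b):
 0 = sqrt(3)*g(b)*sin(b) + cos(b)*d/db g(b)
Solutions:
 g(b) = C1*cos(b)^(sqrt(3))


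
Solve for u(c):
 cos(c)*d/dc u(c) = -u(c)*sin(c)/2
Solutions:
 u(c) = C1*sqrt(cos(c))


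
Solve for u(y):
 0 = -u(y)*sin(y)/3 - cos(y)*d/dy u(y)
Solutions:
 u(y) = C1*cos(y)^(1/3)


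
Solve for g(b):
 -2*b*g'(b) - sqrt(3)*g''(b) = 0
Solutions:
 g(b) = C1 + C2*erf(3^(3/4)*b/3)


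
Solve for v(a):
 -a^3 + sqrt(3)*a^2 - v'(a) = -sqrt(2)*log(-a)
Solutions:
 v(a) = C1 - a^4/4 + sqrt(3)*a^3/3 + sqrt(2)*a*log(-a) - sqrt(2)*a


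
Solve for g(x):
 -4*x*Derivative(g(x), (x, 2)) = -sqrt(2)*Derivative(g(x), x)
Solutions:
 g(x) = C1 + C2*x^(sqrt(2)/4 + 1)


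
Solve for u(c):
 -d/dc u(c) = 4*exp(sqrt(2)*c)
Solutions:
 u(c) = C1 - 2*sqrt(2)*exp(sqrt(2)*c)


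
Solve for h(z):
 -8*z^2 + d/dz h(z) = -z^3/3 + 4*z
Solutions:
 h(z) = C1 - z^4/12 + 8*z^3/3 + 2*z^2


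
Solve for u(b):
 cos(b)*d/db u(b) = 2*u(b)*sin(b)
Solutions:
 u(b) = C1/cos(b)^2


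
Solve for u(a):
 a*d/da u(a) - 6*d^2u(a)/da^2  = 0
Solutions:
 u(a) = C1 + C2*erfi(sqrt(3)*a/6)


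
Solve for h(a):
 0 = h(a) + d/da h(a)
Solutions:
 h(a) = C1*exp(-a)


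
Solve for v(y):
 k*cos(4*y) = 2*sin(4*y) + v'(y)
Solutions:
 v(y) = C1 + k*sin(4*y)/4 + cos(4*y)/2


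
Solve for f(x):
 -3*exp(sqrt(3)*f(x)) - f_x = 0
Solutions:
 f(x) = sqrt(3)*(2*log(1/(C1 + 3*x)) - log(3))/6


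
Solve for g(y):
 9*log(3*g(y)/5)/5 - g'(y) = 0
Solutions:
 -5*Integral(1/(log(_y) - log(5) + log(3)), (_y, g(y)))/9 = C1 - y


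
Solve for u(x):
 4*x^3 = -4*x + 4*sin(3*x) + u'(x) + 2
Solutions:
 u(x) = C1 + x^4 + 2*x^2 - 2*x + 4*cos(3*x)/3


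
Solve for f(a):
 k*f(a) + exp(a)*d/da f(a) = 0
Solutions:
 f(a) = C1*exp(k*exp(-a))


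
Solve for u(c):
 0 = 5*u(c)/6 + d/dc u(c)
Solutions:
 u(c) = C1*exp(-5*c/6)


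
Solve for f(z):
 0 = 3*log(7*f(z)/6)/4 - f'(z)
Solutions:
 4*Integral(1/(-log(_y) - log(7) + log(6)), (_y, f(z)))/3 = C1 - z


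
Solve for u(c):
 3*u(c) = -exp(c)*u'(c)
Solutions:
 u(c) = C1*exp(3*exp(-c))


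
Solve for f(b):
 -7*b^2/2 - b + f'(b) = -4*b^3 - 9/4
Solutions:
 f(b) = C1 - b^4 + 7*b^3/6 + b^2/2 - 9*b/4
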